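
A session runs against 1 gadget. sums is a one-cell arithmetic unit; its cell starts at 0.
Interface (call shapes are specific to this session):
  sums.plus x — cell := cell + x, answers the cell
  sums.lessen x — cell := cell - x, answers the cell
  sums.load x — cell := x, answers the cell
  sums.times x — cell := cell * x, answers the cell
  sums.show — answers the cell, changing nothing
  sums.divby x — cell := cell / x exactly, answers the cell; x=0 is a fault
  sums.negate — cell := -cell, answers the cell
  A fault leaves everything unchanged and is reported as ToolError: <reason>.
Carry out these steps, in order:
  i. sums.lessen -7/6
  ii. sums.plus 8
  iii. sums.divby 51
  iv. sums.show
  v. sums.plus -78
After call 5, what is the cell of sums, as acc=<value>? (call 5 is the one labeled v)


Answer: acc=-23813/306

Derivation:
>> sums.lessen(x=-7/6)
<< 7/6
>> sums.plus(x=8)
<< 55/6
>> sums.divby(x=51)
<< 55/306
>> sums.show()
<< 55/306
>> sums.plus(x=-78)
<< -23813/306


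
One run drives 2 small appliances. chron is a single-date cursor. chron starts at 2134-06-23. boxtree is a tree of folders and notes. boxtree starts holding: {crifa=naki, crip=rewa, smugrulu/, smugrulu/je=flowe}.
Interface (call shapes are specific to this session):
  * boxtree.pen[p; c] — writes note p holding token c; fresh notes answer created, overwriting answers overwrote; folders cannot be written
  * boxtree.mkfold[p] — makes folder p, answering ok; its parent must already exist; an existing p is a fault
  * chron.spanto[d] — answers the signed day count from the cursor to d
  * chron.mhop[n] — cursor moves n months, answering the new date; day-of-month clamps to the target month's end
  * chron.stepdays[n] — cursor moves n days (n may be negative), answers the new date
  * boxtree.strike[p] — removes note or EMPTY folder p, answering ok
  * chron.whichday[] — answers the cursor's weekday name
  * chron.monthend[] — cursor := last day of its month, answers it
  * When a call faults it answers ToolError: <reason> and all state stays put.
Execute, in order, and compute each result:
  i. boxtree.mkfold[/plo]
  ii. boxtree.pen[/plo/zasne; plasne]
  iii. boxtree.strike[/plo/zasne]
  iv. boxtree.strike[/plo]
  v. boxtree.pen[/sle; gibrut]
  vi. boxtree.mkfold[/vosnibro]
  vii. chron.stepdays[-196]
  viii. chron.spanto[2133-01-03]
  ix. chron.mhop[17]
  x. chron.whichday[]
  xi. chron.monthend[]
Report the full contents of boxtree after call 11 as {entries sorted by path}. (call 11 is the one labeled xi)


Answer: {crifa=naki, crip=rewa, sle=gibrut, smugrulu/, smugrulu/je=flowe, vosnibro/}

Derivation:
;; boxtree.mkfold(p→/plo) => ok
;; boxtree.pen(p→/plo/zasne, c→plasne) => created
;; boxtree.strike(p→/plo/zasne) => ok
;; boxtree.strike(p→/plo) => ok
;; boxtree.pen(p→/sle, c→gibrut) => created
;; boxtree.mkfold(p→/vosnibro) => ok
;; chron.stepdays(n→-196) => 2133-12-09
;; chron.spanto(d→2133-01-03) => -340
;; chron.mhop(n→17) => 2135-05-09
;; chron.whichday() => Monday
;; chron.monthend() => 2135-05-31


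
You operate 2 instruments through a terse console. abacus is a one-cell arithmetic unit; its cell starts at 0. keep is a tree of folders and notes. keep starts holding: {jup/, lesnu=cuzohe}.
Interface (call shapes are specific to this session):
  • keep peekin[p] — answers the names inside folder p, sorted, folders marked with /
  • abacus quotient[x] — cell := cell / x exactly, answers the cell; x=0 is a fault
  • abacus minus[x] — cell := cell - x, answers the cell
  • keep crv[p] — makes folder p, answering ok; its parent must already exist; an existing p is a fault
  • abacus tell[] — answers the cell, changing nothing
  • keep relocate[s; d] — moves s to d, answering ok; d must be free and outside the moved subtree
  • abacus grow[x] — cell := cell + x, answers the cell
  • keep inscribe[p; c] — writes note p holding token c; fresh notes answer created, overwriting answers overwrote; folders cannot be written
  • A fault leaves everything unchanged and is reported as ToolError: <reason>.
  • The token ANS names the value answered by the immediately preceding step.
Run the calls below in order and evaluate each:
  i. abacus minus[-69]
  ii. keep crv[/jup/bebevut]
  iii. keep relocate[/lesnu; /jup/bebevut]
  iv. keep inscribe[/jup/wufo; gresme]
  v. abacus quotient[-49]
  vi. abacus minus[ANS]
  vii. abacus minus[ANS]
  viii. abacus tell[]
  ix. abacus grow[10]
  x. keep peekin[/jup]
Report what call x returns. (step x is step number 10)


Answer: [bebevut/, wufo]

Derivation:
Step: abacus minus[x→-69]
Result: 69
Step: keep crv[p→/jup/bebevut]
Result: ok
Step: keep relocate[s→/lesnu; d→/jup/bebevut]
Result: ToolError: exists
Step: keep inscribe[p→/jup/wufo; c→gresme]
Result: created
Step: abacus quotient[x→-49]
Result: -69/49
Step: abacus minus[x→ANS]
Result: 0
Step: abacus minus[x→ANS]
Result: 0
Step: abacus tell[]
Result: 0
Step: abacus grow[x→10]
Result: 10
Step: keep peekin[p→/jup]
Result: [bebevut/, wufo]


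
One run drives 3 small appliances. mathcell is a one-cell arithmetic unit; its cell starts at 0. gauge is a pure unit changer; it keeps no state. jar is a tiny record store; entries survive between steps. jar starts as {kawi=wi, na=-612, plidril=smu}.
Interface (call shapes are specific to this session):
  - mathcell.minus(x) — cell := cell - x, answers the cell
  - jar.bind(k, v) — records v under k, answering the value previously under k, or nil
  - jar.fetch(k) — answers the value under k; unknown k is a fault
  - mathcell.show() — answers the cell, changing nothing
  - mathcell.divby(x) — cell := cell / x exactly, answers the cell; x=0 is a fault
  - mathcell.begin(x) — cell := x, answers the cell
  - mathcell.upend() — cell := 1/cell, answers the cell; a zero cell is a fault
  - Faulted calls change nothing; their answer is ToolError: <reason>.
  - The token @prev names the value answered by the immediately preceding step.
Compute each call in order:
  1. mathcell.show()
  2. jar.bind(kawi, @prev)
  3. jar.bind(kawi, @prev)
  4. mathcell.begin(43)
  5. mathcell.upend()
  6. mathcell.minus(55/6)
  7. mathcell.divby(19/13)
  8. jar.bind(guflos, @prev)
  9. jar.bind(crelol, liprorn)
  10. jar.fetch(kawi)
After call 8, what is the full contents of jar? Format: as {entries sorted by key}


Step: mathcell.show[]
Result: 0
Step: jar.bind[kawi; @prev]
Result: wi
Step: jar.bind[kawi; @prev]
Result: 0
Step: mathcell.begin[43]
Result: 43
Step: mathcell.upend[]
Result: 1/43
Step: mathcell.minus[55/6]
Result: -2359/258
Step: mathcell.divby[19/13]
Result: -30667/4902
Step: jar.bind[guflos; @prev]
Result: nil
Step: jar.bind[crelol; liprorn]
Result: nil
Step: jar.fetch[kawi]
Result: wi

Answer: {guflos=-30667/4902, kawi=wi, na=-612, plidril=smu}


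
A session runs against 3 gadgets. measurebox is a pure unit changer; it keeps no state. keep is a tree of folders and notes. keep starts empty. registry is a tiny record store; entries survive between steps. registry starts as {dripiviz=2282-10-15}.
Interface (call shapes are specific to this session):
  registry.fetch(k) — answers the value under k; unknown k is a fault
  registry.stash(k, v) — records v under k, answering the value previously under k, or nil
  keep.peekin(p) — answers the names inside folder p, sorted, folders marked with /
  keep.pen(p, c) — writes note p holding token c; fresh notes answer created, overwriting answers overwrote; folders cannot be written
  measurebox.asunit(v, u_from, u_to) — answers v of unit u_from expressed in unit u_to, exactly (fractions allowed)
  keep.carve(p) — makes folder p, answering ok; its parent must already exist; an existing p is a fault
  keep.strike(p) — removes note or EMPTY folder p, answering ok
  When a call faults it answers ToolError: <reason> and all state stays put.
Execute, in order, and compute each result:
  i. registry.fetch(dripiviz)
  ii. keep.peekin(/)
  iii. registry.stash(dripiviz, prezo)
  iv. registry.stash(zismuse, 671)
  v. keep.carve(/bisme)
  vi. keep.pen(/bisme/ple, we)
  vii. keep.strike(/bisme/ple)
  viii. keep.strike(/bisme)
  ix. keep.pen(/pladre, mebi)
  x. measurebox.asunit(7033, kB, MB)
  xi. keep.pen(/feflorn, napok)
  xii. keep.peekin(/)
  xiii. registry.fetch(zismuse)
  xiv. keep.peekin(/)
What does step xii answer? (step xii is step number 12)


CALL registry.fetch[k=dripiviz]
RET  2282-10-15
CALL keep.peekin[p=/]
RET  []
CALL registry.stash[k=dripiviz; v=prezo]
RET  2282-10-15
CALL registry.stash[k=zismuse; v=671]
RET  nil
CALL keep.carve[p=/bisme]
RET  ok
CALL keep.pen[p=/bisme/ple; c=we]
RET  created
CALL keep.strike[p=/bisme/ple]
RET  ok
CALL keep.strike[p=/bisme]
RET  ok
CALL keep.pen[p=/pladre; c=mebi]
RET  created
CALL measurebox.asunit[v=7033; u_from=kB; u_to=MB]
RET  7033/1000
CALL keep.pen[p=/feflorn; c=napok]
RET  created
CALL keep.peekin[p=/]
RET  [feflorn, pladre]
CALL registry.fetch[k=zismuse]
RET  671
CALL keep.peekin[p=/]
RET  [feflorn, pladre]

Answer: [feflorn, pladre]


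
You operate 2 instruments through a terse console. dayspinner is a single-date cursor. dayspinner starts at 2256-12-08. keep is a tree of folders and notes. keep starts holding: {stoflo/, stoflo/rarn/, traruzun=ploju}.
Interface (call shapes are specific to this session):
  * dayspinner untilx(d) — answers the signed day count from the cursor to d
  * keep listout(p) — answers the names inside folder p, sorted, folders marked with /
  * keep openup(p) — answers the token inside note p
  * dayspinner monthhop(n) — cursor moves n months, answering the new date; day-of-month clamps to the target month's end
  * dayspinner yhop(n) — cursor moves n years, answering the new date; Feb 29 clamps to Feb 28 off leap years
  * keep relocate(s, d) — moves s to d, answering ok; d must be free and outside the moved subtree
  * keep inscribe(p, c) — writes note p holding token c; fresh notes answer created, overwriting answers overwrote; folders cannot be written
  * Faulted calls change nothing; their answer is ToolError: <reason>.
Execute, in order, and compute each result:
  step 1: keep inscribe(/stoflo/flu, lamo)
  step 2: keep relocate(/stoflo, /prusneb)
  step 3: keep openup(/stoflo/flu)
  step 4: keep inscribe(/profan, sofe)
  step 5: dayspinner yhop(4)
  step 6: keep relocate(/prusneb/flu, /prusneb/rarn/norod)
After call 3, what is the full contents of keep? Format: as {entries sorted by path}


Answer: {prusneb/, prusneb/flu=lamo, prusneb/rarn/, traruzun=ploju}

Derivation:
==> keep inscribe(p=/stoflo/flu, c=lamo)
<== created
==> keep relocate(s=/stoflo, d=/prusneb)
<== ok
==> keep openup(p=/stoflo/flu)
<== ToolError: not found
==> keep inscribe(p=/profan, c=sofe)
<== created
==> dayspinner yhop(n=4)
<== 2260-12-08
==> keep relocate(s=/prusneb/flu, d=/prusneb/rarn/norod)
<== ok


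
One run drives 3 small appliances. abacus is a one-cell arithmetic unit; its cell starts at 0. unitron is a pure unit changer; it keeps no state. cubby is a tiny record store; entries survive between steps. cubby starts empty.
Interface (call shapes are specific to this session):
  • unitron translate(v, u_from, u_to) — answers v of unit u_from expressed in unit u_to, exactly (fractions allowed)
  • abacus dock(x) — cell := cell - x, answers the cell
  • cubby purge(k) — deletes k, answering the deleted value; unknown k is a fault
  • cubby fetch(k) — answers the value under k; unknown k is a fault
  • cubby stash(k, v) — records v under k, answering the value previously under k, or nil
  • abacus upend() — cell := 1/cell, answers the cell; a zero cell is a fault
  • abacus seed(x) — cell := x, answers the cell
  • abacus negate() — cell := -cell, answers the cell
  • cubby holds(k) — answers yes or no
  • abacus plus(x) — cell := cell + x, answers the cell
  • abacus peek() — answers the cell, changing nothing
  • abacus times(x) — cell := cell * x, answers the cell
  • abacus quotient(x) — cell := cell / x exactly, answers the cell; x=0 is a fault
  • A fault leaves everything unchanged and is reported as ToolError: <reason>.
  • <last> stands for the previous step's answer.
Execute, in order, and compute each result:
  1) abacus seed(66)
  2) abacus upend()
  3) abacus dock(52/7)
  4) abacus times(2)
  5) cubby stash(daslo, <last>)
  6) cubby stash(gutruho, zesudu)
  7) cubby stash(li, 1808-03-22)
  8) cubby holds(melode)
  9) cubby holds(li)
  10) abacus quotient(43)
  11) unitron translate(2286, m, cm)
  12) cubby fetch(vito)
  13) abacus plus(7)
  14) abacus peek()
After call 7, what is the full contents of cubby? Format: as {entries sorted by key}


Answer: {daslo=-3425/231, gutruho=zesudu, li=1808-03-22}

Derivation:
# abacus seed(x→66) ~> 66
# abacus upend() ~> 1/66
# abacus dock(x→52/7) ~> -3425/462
# abacus times(x→2) ~> -3425/231
# cubby stash(k→daslo, v→<last>) ~> nil
# cubby stash(k→gutruho, v→zesudu) ~> nil
# cubby stash(k→li, v→1808-03-22) ~> nil
# cubby holds(k→melode) ~> no
# cubby holds(k→li) ~> yes
# abacus quotient(x→43) ~> -3425/9933
# unitron translate(v→2286, u_from→m, u_to→cm) ~> 228600
# cubby fetch(k→vito) ~> ToolError: no such key vito
# abacus plus(x→7) ~> 66106/9933
# abacus peek() ~> 66106/9933


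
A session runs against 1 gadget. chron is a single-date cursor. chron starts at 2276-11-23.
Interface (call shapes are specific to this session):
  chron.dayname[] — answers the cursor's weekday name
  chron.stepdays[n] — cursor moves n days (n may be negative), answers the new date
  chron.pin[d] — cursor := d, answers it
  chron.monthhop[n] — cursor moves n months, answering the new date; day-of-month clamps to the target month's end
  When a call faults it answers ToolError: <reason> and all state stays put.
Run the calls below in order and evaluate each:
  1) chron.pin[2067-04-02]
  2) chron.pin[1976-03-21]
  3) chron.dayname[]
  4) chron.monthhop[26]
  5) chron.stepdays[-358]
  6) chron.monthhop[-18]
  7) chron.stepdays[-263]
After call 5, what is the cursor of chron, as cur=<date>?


Answer: cur=1977-05-28

Derivation:
% chron.pin d=2067-04-02
[out] 2067-04-02
% chron.pin d=1976-03-21
[out] 1976-03-21
% chron.dayname
[out] Sunday
% chron.monthhop n=26
[out] 1978-05-21
% chron.stepdays n=-358
[out] 1977-05-28
% chron.monthhop n=-18
[out] 1975-11-28
% chron.stepdays n=-263
[out] 1975-03-10


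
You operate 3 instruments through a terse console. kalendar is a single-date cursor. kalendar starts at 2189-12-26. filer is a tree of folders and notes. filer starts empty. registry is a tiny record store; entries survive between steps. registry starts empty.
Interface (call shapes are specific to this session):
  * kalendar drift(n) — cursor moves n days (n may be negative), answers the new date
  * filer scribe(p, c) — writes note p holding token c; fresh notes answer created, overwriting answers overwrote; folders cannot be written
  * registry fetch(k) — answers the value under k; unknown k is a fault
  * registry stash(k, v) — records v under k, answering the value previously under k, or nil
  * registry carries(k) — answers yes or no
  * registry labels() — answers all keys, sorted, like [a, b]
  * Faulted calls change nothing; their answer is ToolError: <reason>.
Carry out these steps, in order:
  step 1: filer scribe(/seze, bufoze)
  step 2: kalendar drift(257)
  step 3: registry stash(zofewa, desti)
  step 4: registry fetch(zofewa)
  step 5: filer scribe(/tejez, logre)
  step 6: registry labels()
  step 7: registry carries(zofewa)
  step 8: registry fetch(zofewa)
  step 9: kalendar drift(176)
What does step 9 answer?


$ filer scribe p: /seze c: bufoze
= created
$ kalendar drift n: 257
= 2190-09-09
$ registry stash k: zofewa v: desti
= nil
$ registry fetch k: zofewa
= desti
$ filer scribe p: /tejez c: logre
= created
$ registry labels
= [zofewa]
$ registry carries k: zofewa
= yes
$ registry fetch k: zofewa
= desti
$ kalendar drift n: 176
= 2191-03-04

Answer: 2191-03-04


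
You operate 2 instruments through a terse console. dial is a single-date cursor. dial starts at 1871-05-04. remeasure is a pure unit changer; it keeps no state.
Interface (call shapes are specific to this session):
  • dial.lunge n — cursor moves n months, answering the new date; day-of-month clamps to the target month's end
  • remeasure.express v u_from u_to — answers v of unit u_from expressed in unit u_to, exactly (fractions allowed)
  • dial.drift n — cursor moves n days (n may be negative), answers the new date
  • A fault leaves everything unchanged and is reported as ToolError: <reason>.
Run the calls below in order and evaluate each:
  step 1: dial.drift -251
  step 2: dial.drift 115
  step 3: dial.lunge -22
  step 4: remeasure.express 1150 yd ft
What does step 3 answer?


Answer: 1869-02-19

Derivation:
// 1. dial.drift(n='-251') : 1870-08-26
// 2. dial.drift(n='115') : 1870-12-19
// 3. dial.lunge(n='-22') : 1869-02-19
// 4. remeasure.express(v='1150', u_from='yd', u_to='ft') : 3450


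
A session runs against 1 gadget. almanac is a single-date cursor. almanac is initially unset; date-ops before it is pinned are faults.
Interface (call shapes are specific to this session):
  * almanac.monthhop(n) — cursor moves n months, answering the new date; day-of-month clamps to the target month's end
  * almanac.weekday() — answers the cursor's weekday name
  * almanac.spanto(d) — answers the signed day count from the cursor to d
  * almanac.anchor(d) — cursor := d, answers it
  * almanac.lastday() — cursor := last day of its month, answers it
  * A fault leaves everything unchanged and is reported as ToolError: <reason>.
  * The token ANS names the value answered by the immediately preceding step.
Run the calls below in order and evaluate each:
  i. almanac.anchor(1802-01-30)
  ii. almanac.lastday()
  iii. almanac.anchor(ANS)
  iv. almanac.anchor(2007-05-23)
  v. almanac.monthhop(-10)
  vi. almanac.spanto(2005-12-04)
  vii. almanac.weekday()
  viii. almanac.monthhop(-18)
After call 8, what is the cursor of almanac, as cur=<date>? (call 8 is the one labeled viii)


Next I call almanac.anchor with d='1802-01-30', and see 1802-01-30.
I try almanac.lastday(): 1802-01-31.
I use almanac.anchor with d='ANS', giving 1802-01-31.
I use almanac.anchor with d='2007-05-23', → 2007-05-23.
Using almanac.monthhop with n='-10': 2006-07-23.
I try almanac.spanto with d='2005-12-04', and get -231.
I try almanac.weekday(): Sunday.
I invoke almanac.monthhop with n='-18', which returns 2005-01-23.

Answer: cur=2005-01-23


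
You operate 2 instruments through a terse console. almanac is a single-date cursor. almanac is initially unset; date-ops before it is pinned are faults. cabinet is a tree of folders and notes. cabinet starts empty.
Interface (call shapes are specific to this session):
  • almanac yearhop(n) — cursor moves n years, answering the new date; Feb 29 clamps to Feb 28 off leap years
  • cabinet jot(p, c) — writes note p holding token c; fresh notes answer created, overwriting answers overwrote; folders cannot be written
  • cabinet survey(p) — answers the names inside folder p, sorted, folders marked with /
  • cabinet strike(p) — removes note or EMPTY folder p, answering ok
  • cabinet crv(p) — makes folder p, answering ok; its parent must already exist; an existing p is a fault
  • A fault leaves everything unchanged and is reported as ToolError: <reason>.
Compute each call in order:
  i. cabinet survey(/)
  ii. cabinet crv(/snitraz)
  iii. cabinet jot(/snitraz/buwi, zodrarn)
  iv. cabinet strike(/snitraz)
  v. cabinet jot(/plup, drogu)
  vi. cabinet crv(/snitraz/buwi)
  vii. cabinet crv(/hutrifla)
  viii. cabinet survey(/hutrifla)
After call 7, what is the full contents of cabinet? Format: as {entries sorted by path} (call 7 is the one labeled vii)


Answer: {hutrifla/, plup=drogu, snitraz/, snitraz/buwi=zodrarn}

Derivation:
% cabinet survey(/) => []
% cabinet crv(/snitraz) => ok
% cabinet jot(/snitraz/buwi, zodrarn) => created
% cabinet strike(/snitraz) => ToolError: not empty
% cabinet jot(/plup, drogu) => created
% cabinet crv(/snitraz/buwi) => ToolError: exists
% cabinet crv(/hutrifla) => ok
% cabinet survey(/hutrifla) => []


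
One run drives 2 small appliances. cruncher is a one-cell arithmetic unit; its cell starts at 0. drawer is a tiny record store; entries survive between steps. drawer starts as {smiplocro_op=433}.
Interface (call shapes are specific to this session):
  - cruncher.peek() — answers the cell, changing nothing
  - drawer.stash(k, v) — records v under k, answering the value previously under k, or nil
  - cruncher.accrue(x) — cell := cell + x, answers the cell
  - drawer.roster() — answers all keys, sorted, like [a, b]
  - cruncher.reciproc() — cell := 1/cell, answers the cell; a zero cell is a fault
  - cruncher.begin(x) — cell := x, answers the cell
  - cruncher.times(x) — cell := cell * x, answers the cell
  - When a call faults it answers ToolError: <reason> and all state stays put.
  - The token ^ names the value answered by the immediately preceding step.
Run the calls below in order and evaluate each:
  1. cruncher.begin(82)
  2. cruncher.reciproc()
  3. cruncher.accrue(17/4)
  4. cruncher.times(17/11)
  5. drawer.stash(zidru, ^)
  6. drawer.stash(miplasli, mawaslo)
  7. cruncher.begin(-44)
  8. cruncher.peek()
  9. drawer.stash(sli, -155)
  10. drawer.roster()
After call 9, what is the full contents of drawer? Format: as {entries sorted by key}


Answer: {miplasli=mawaslo, sli=-155, smiplocro_op=433, zidru=11883/1804}

Derivation:
Do: begin[x=82]
See: 82
Do: reciproc[]
See: 1/82
Do: accrue[x=17/4]
See: 699/164
Do: times[x=17/11]
See: 11883/1804
Do: stash[k=zidru; v=^]
See: nil
Do: stash[k=miplasli; v=mawaslo]
See: nil
Do: begin[x=-44]
See: -44
Do: peek[]
See: -44
Do: stash[k=sli; v=-155]
See: nil
Do: roster[]
See: [miplasli, sli, smiplocro_op, zidru]


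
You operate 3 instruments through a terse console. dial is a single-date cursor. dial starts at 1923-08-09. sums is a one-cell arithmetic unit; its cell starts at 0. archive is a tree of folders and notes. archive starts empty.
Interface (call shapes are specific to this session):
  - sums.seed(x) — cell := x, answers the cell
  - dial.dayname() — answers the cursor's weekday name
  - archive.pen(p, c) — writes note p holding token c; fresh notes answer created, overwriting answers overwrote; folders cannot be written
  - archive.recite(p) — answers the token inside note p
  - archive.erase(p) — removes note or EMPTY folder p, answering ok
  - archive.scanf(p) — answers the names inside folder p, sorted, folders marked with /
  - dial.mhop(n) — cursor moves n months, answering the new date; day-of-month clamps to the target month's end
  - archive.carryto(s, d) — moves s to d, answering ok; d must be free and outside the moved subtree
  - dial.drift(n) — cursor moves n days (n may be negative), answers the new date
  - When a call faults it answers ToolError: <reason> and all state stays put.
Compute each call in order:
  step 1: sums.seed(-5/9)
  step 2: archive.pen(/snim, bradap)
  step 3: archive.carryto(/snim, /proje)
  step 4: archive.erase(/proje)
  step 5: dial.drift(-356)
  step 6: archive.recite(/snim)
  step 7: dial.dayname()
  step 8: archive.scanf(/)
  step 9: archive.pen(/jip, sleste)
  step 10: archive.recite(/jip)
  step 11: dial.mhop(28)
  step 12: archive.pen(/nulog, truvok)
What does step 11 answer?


Answer: 1924-12-18

Derivation:
I try sums.seed with x: -5/9: -5/9.
Now I run archive.pen with p: /snim, c: bradap, giving created.
Calling archive.carryto with s: /snim, d: /proje, → ok.
I call archive.erase with p: /proje, and see ok.
I run dial.drift with n: -356, and get 1922-08-18.
I try archive.recite with p: /snim, yielding ToolError: not found.
Invoking dial.dayname(), — result: Friday.
I call archive.scanf with p: /: [].
I run archive.pen with p: /jip, c: sleste, — result: created.
I try archive.recite with p: /jip, → sleste.
I try dial.mhop with n: 28, and get 1924-12-18.
I run archive.pen with p: /nulog, c: truvok, and observe created.


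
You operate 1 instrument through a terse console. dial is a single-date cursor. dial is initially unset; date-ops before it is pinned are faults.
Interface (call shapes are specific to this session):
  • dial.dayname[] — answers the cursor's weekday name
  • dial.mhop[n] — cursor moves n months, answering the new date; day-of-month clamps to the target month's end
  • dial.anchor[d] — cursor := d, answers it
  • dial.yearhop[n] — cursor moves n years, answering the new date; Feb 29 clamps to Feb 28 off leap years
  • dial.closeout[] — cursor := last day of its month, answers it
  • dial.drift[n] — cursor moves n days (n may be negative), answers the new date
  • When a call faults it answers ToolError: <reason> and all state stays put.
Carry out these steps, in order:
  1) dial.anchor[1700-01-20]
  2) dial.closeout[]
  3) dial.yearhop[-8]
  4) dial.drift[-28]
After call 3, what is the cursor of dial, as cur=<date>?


Step: dial.anchor[d: 1700-01-20]
Result: 1700-01-20
Step: dial.closeout[]
Result: 1700-01-31
Step: dial.yearhop[n: -8]
Result: 1692-01-31
Step: dial.drift[n: -28]
Result: 1692-01-03

Answer: cur=1692-01-31


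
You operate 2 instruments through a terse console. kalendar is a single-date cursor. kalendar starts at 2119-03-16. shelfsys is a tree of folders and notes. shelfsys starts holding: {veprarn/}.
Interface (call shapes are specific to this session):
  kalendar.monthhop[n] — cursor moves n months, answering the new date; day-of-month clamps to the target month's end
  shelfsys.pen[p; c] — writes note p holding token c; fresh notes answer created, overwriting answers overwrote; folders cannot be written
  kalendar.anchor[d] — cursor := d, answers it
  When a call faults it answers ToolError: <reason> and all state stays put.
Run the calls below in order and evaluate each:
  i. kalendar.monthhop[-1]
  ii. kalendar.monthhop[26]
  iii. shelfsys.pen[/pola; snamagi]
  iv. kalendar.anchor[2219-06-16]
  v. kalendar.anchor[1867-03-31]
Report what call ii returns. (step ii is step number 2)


→ kalendar.monthhop(-1)
← 2119-02-16
→ kalendar.monthhop(26)
← 2121-04-16
→ shelfsys.pen(/pola, snamagi)
← created
→ kalendar.anchor(2219-06-16)
← 2219-06-16
→ kalendar.anchor(1867-03-31)
← 1867-03-31

Answer: 2121-04-16


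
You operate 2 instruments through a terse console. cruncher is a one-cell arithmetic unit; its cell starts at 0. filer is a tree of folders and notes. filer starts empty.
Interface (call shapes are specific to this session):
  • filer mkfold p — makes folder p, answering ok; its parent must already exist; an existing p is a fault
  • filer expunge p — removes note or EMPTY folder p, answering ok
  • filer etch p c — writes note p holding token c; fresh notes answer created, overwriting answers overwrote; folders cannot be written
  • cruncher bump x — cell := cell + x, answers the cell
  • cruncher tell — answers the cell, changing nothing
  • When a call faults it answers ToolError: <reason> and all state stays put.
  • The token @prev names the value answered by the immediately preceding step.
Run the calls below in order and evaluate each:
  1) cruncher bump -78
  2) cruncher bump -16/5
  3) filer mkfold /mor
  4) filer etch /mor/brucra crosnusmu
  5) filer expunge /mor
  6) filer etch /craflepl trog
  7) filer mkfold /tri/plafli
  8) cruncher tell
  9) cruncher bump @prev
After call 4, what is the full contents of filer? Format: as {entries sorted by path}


Answer: {mor/, mor/brucra=crosnusmu}

Derivation:
Step: cruncher bump[x='-78']
Result: -78
Step: cruncher bump[x='-16/5']
Result: -406/5
Step: filer mkfold[p='/mor']
Result: ok
Step: filer etch[p='/mor/brucra'; c='crosnusmu']
Result: created
Step: filer expunge[p='/mor']
Result: ToolError: not empty
Step: filer etch[p='/craflepl'; c='trog']
Result: created
Step: filer mkfold[p='/tri/plafli']
Result: ToolError: no parent
Step: cruncher tell[]
Result: -406/5
Step: cruncher bump[x='@prev']
Result: -812/5


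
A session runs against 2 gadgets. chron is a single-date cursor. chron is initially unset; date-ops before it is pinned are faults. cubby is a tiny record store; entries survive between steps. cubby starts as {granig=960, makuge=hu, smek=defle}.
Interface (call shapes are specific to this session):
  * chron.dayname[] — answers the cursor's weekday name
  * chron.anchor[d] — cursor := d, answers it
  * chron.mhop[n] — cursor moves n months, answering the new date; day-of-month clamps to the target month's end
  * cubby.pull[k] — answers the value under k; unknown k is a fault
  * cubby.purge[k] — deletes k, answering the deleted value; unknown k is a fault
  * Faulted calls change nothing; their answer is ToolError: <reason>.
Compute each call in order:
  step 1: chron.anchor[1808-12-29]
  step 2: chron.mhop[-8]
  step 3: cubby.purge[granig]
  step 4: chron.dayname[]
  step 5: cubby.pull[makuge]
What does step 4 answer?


# 1. chron.anchor(d='1808-12-29') : 1808-12-29
# 2. chron.mhop(n='-8') : 1808-04-29
# 3. cubby.purge(k='granig') : 960
# 4. chron.dayname() : Friday
# 5. cubby.pull(k='makuge') : hu

Answer: Friday


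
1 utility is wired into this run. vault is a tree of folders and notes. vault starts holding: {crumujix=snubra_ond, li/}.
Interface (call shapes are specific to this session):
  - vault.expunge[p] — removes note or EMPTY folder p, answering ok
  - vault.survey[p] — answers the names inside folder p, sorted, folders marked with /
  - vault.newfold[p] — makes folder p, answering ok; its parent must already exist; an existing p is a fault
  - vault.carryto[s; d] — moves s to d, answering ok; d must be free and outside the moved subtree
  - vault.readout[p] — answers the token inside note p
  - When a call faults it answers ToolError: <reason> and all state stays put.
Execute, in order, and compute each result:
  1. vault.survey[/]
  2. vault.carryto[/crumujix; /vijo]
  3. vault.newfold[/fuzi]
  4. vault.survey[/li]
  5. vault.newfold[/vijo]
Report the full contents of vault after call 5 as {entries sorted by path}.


Answer: {fuzi/, li/, vijo=snubra_ond}

Derivation:
==> survey(p='/')
<== [crumujix, li/]
==> carryto(s='/crumujix', d='/vijo')
<== ok
==> newfold(p='/fuzi')
<== ok
==> survey(p='/li')
<== []
==> newfold(p='/vijo')
<== ToolError: exists


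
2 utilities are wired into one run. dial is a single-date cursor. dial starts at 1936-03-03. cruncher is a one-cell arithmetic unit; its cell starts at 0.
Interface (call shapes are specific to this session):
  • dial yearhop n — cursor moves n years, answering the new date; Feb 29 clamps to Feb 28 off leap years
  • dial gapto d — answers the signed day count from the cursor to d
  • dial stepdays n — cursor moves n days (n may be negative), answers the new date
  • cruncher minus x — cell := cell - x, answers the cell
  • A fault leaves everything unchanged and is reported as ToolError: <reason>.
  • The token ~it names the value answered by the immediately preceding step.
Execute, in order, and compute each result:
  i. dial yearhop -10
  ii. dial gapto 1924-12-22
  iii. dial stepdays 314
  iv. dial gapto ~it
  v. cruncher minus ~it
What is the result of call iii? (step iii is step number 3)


==> dial yearhop(n: -10)
<== 1926-03-03
==> dial gapto(d: 1924-12-22)
<== -436
==> dial stepdays(n: 314)
<== 1927-01-11
==> dial gapto(d: ~it)
<== 0
==> cruncher minus(x: ~it)
<== 0

Answer: 1927-01-11


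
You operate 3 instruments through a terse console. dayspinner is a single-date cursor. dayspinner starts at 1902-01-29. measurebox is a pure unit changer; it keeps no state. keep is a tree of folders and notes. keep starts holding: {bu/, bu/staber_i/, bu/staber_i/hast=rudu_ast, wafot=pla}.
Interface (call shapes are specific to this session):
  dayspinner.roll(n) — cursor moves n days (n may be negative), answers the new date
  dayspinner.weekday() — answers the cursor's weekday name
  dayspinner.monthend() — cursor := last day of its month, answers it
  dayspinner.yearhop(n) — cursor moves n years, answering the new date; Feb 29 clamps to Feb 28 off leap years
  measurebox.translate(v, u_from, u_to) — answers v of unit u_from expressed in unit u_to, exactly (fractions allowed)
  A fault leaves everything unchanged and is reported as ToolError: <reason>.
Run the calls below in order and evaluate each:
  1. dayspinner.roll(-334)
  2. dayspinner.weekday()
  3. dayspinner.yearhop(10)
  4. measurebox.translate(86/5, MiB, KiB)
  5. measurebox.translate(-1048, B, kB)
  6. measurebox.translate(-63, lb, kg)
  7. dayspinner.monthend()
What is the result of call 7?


Next I call roll(n=-334), and see 1901-03-01.
I invoke weekday, giving Friday.
Calling yearhop(n=10), → 1911-03-01.
Calling translate(v=86/5, u_from=MiB, u_to=KiB), and see 88064/5.
I use translate(v=-1048, u_from=B, u_to=kB), and see -131/125.
I invoke translate(v=-63, u_from=lb, u_to=kg), giving -2857631931/100000000.
Calling monthend, → 1911-03-31.

Answer: 1911-03-31


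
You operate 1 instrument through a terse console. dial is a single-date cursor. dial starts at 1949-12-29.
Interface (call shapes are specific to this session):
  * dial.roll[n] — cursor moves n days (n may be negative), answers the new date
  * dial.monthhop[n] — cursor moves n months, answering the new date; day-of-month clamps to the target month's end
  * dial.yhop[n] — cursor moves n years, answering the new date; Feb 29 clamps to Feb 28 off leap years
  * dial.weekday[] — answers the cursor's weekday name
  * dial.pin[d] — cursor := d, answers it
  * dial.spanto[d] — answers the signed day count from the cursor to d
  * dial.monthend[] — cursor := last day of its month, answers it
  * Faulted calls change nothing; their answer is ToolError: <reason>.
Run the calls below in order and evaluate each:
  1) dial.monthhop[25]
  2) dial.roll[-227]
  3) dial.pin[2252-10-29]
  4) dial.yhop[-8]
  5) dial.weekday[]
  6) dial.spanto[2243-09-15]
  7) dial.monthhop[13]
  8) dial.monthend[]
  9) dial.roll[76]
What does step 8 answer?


Answer: 2245-11-30

Derivation:
% 1. monthhop(n='25') : 1952-01-29
% 2. roll(n='-227') : 1951-06-16
% 3. pin(d='2252-10-29') : 2252-10-29
% 4. yhop(n='-8') : 2244-10-29
% 5. weekday() : Tuesday
% 6. spanto(d='2243-09-15') : -410
% 7. monthhop(n='13') : 2245-11-29
% 8. monthend() : 2245-11-30
% 9. roll(n='76') : 2246-02-14


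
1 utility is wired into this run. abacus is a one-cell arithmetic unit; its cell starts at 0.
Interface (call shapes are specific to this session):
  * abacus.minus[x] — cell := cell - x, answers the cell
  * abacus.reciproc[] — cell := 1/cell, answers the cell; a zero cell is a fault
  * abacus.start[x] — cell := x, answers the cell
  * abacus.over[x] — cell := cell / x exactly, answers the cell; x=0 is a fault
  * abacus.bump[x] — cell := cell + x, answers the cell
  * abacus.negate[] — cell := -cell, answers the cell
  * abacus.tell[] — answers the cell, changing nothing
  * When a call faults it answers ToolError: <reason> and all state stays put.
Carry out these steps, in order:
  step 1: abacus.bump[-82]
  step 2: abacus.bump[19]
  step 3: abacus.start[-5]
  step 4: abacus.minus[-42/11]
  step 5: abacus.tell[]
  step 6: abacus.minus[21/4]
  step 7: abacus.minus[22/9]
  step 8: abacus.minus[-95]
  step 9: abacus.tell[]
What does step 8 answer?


Answer: 34105/396

Derivation:
I call bump passing x→-82, — result: -82.
Next I call bump passing x→19, giving -63.
Next I call start passing x→-5, — result: -5.
I invoke minus passing x→-42/11, and get -13/11.
Next I call tell, → -13/11.
Calling minus passing x→21/4, yielding -283/44.
Next I call minus passing x→22/9: -3515/396.
Now I run minus passing x→-95, yielding 34105/396.
I invoke tell, and see 34105/396.


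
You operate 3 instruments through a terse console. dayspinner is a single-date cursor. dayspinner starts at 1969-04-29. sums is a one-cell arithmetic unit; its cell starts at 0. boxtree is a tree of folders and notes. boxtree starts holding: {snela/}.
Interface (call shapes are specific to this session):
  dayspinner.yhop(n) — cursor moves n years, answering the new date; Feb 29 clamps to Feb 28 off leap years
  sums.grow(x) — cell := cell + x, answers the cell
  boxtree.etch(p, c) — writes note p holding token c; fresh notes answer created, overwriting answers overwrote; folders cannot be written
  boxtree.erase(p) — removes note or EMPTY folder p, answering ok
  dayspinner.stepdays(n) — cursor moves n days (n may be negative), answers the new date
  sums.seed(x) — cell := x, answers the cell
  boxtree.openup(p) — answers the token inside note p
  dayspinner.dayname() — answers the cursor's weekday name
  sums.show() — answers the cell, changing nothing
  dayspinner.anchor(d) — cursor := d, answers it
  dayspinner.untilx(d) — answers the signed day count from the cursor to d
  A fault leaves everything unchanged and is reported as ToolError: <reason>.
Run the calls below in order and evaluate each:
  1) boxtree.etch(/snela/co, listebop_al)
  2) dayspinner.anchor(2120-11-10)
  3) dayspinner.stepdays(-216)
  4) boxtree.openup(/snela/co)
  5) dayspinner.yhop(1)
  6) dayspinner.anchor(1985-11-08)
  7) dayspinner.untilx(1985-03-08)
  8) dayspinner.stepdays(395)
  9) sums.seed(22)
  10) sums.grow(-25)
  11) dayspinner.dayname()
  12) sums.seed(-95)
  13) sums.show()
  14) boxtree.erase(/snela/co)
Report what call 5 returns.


Answer: 2121-04-08

Derivation:
;; etch(p: /snela/co, c: listebop_al) => created
;; anchor(d: 2120-11-10) => 2120-11-10
;; stepdays(n: -216) => 2120-04-08
;; openup(p: /snela/co) => listebop_al
;; yhop(n: 1) => 2121-04-08
;; anchor(d: 1985-11-08) => 1985-11-08
;; untilx(d: 1985-03-08) => -245
;; stepdays(n: 395) => 1986-12-08
;; seed(x: 22) => 22
;; grow(x: -25) => -3
;; dayname() => Monday
;; seed(x: -95) => -95
;; show() => -95
;; erase(p: /snela/co) => ok


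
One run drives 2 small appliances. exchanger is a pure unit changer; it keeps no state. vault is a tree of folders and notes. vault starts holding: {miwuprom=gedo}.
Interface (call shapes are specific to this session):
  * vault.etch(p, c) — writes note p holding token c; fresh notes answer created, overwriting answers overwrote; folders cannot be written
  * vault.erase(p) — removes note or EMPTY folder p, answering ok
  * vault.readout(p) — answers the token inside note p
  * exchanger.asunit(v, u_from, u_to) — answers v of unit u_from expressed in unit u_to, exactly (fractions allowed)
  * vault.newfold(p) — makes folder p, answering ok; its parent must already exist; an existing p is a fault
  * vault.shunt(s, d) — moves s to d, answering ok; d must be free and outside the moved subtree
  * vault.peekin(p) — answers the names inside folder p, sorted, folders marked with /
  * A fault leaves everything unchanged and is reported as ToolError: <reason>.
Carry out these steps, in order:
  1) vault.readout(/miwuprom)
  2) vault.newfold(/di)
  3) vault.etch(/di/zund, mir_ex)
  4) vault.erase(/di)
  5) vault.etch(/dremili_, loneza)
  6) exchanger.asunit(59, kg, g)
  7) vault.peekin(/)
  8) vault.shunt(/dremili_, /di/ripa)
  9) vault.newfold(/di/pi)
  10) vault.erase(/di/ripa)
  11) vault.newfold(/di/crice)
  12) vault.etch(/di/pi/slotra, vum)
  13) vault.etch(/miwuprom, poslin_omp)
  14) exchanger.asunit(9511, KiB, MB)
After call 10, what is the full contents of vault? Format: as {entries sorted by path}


CALL readout[p: /miwuprom]
RET  gedo
CALL newfold[p: /di]
RET  ok
CALL etch[p: /di/zund; c: mir_ex]
RET  created
CALL erase[p: /di]
RET  ToolError: not empty
CALL etch[p: /dremili_; c: loneza]
RET  created
CALL asunit[v: 59; u_from: kg; u_to: g]
RET  59000
CALL peekin[p: /]
RET  [di/, dremili_, miwuprom]
CALL shunt[s: /dremili_; d: /di/ripa]
RET  ok
CALL newfold[p: /di/pi]
RET  ok
CALL erase[p: /di/ripa]
RET  ok
CALL newfold[p: /di/crice]
RET  ok
CALL etch[p: /di/pi/slotra; c: vum]
RET  created
CALL etch[p: /miwuprom; c: poslin_omp]
RET  overwrote
CALL asunit[v: 9511; u_from: KiB; u_to: MB]
RET  152176/15625

Answer: {di/, di/pi/, di/zund=mir_ex, miwuprom=gedo}


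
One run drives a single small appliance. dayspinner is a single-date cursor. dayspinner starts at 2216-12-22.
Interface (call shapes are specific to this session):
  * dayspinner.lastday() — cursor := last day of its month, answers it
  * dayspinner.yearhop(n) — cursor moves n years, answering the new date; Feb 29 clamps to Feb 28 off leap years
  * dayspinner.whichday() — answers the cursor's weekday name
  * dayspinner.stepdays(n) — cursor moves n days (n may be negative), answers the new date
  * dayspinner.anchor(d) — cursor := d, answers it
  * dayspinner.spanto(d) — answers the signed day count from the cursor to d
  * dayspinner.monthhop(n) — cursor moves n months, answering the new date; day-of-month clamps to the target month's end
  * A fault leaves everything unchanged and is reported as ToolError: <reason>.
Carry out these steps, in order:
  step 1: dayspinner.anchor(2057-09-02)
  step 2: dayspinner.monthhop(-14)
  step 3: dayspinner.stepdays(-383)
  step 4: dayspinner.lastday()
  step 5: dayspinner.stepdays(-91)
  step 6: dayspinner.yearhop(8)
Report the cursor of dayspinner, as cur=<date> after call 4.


>> dayspinner.anchor(2057-09-02)
<< 2057-09-02
>> dayspinner.monthhop(-14)
<< 2056-07-02
>> dayspinner.stepdays(-383)
<< 2055-06-15
>> dayspinner.lastday()
<< 2055-06-30
>> dayspinner.stepdays(-91)
<< 2055-03-31
>> dayspinner.yearhop(8)
<< 2063-03-31

Answer: cur=2055-06-30
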